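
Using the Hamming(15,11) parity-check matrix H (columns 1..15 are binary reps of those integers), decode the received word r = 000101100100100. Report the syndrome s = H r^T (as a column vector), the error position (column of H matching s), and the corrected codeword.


s = (0, 0, 1, 0)^T, error position = 2, corrected codeword c = 010101100100100

Compute s = H r^T mod 2 one row at a time:
  s_1 = 0 + 0 + 1 + 0 + 0 + 1 + 0 + 0 = 2 ≡ 0 (mod 2).
  s_2 = 1 + 0 + 1 + 1 + 0 + 1 + 0 + 0 = 4 ≡ 0 (mod 2).
  s_3 = 0 + 0 + 1 + 1 + 1 + 0 + 0 + 0 = 3 ≡ 1 (mod 2).
  s_4 = 0 + 0 + 0 + 1 + 0 + 0 + 1 + 0 = 2 ≡ 0 (mod 2).
s = (0, 0, 1, 0)^T — this equals column 2 of H (binary 0010), so error is at position 2.
Correct: flip bit 2 of r = 000101100100100 to get c = 010101100100100.


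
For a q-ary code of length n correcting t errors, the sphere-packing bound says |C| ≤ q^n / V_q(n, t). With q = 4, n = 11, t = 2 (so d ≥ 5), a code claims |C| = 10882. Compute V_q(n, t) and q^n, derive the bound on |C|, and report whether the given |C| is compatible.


V_q(n, t) = 529, q^n = 4194304, Hamming bound = 7928, |C| = 10882 > bound (violated).

Step 1: Compute V_q(n, t) = Σ_{j=0}^2 C(n, j) (q−1)^j.
  j = 0: C(11,0)·(3)^0 = 1·1 = 1.
  j = 1: C(11,1)·(3)^1 = 11·3 = 33.
  j = 2: C(11,2)·(3)^2 = 55·9 = 495.
  V_q(n, t) = 1 + 33 + 495 = 529.
Step 2: q^n = 4^11 = 4194304.
Step 3: Hamming bound ⌊q^n / V_q(n,t)⌋ = ⌊4194304/529⌋ = 7928.
Step 4: Compare |C| = 10882 to 7928: violated.
The claimed |C| lies above the Hamming bound, so no 4-ary code of length 11 with d ≥ 5 can have 10882 codewords.


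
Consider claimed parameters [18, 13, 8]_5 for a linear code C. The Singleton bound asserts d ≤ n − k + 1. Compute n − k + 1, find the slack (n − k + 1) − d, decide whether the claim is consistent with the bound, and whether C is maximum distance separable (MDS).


Singleton RHS = n − k + 1 = 6, slack = -2, bound violated (no such code; not MDS).

Singleton bound: d ≤ n − k + 1.
Here n = 18, k = 13, so n − k + 1 = 6.
Given d = 8, check d ≤ 6: NO.
Slack = (n − k + 1) − d = -2.
The slack is negative: d = 8 exceeds n − k + 1 = 6 by 2, so the Singleton bound is violated and no linear [18, 13, 8]_5 code can exist. In particular it is not MDS (MDS requires d = n − k + 1 exactly).
Description: the claimed parameters are [18, 13, 8]_5; such a code would be impossible (violates the Singleton bound).


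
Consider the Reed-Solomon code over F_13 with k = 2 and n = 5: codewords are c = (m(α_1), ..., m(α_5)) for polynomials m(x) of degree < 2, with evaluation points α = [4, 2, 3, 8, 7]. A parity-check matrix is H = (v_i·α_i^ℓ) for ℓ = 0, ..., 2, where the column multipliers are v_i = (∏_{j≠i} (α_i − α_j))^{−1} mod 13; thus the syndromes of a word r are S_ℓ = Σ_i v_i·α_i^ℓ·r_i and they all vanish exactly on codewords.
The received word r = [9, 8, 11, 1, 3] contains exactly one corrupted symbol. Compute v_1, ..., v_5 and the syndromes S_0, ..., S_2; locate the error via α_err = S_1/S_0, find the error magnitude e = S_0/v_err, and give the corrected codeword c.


S = (1, 2, 4), error at position 2, error magnitude e = 8, c = [9, 0, 11, 1, 3].

Step 1: column multipliers v_i = (∏_{j≠i}(α_i − α_j))^{−1} mod 13.
  i = 1 (α = 4): (4−2)(4−3)(4−8)(4−7) = 2·1·(−4)·(−3) = 24 ≡ 11, so v_1 = 11^{−1} = 6 (mod 13).
  i = 2 (α = 2): (2−4)(2−3)(2−8)(2−7) = (−2)·(−1)·(−6)·(−5) = 60 ≡ 8, so v_2 = 8^{−1} = 5 (mod 13).
  i = 3 (α = 3): (3−4)(3−2)(3−8)(3−7) = (−1)·1·(−5)·(−4) = −20 ≡ 6, so v_3 = 6^{−1} = 11 (mod 13).
  i = 4 (α = 8): (8−4)(8−2)(8−3)(8−7) = 4·6·5·1 = 120 ≡ 3, so v_4 = 3^{−1} = 9 (mod 13).
  i = 5 (α = 7): (7−4)(7−2)(7−3)(7−8) = 3·5·4·(−1) = −60 ≡ 5, so v_5 = 5^{−1} = 8 (mod 13).
  v = [6, 5, 11, 9, 8].
Step 2: syndromes of r = [9, 8, 11, 1, 3] (all sums mod 13).
  S_0 = Σ v_i r_i = 6·9 + 5·8 + 11·11 + 9·1 + 8·3 = 248 ≡ 1.
  S_1 = Σ v_i α_i r_i = 6·4·9 + 5·2·8 + 11·3·11 + 9·8·1 + 8·7·3 = 899 ≡ 2.
  α_i^2 mod 13 = [3, 4, 9, 12, 10].
  S_2 = Σ v_i α_i^2 r_i = 6·3·9 + 5·4·8 + 11·9·11 + 9·12·1 + 8·10·3 = 1759 ≡ 4.
  S = (1, 2, 4) ≠ 0, so r is not a codeword (an error is present).
Step 3: locate the error. For a single error e at position i, S_ℓ = v_i·e·α_i^ℓ, so α_err = S_1/S_0.
  S_0^{−1} = 1^{−1} = 1 (mod 13), so α_err = 2·1 = 2 ≡ 2 = α_2. Error position i = 2.
  Consistency check: S_2/S_1 = 4·7 = 28 ≡ 2 = α_err ✓ (single-error assumption holds).
Step 4: error magnitude e = S_0/v_2 = S_0·∏_{j≠2}(α_2 − α_j) = 1·8 = 8 ≡ 8 (mod 13).
Step 5: correct position 2: c_2 = r_2 − e = 8 − 8 ≡ 0 (mod 13). Hence c = [9, 0, 11, 1, 3].
  Check: interpolating c through the α_i gives m(x) = 4 + 11·x (degree < 2) with m(α_i) = c_i for every i, so c is indeed a codeword.


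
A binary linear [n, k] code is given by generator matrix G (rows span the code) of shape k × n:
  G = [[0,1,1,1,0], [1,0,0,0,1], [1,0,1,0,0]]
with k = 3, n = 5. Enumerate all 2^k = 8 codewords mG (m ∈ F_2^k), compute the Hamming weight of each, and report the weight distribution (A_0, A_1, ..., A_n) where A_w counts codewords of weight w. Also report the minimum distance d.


Weight distribution: A_0 = 1, A_2 = 3, A_3 = 3, A_5 = 1. Minimum distance d = 2.

Enumerate all 2^3 = 8 messages m ∈ F_2^3.
For each, compute codeword c = mG in F_2^5, then tally its weight.
  m = 000 → c = 00000, weight = 0.
  m = 100 → c = 01110, weight = 3.
  m = 010 → c = 10001, weight = 2.
  m = 110 → c = 11111, weight = 5.
  m = 001 → c = 10100, weight = 2.
  m = 101 → c = 11010, weight = 3.
  m = 011 → c = 00101, weight = 2.
  m = 111 → c = 01011, weight = 3.
Tally weights:
  weight 0: 1 codewords.
  weight 2: 3 codewords.
  weight 3: 3 codewords.
  weight 5: 1 codewords.
Minimum distance d = smallest w > 0 with A_w > 0 = 2.
Sanity: Σ A_w = 8 = 2^3 = 8 ✓.


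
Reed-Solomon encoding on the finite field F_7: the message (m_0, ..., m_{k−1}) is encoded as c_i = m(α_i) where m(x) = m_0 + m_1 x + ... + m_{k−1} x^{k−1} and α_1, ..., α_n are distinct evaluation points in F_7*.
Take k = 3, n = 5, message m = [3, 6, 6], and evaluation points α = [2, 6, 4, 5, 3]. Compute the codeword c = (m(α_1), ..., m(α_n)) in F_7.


c = [4, 3, 4, 1, 5]

Message polynomial: m(x) = 3 + 6·x + 6·x^2 (mod 7).
For each evaluation point α_i, compute m(α_i) mod 7:
  α_1 = 2: Horner steps 6 → 4 → 4, so m(2) = 4.
  α_2 = 6: Horner steps 6 → 0 → 3, so m(6) = 3.
  α_3 = 4: Horner steps 6 → 2 → 4, so m(4) = 4.
  α_4 = 5: Horner steps 6 → 1 → 1, so m(5) = 1.
  α_5 = 3: Horner steps 6 → 3 → 5, so m(3) = 5.
Codeword c = [4, 3, 4, 1, 5] ∈ F_7^5.


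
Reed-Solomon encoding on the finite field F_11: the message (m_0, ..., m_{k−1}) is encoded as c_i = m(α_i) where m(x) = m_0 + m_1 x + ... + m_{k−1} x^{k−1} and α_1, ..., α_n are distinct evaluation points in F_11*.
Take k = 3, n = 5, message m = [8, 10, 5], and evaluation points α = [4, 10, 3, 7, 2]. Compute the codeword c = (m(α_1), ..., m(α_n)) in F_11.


c = [7, 3, 6, 4, 4]

Message polynomial: m(x) = 8 + 10·x + 5·x^2 (mod 11).
For each evaluation point α_i, compute m(α_i) mod 11:
  α_1 = 4: Horner steps 5 → 8 → 7, so m(4) = 7.
  α_2 = 10: Horner steps 5 → 5 → 3, so m(10) = 3.
  α_3 = 3: Horner steps 5 → 3 → 6, so m(3) = 6.
  α_4 = 7: Horner steps 5 → 1 → 4, so m(7) = 4.
  α_5 = 2: Horner steps 5 → 9 → 4, so m(2) = 4.
Codeword c = [7, 3, 6, 4, 4] ∈ F_11^5.


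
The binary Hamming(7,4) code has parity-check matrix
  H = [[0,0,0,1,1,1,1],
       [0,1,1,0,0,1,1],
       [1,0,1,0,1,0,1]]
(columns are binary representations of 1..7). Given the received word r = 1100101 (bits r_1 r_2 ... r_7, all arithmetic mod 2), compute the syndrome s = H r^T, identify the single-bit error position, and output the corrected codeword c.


s = (0, 0, 1)^T, error position = 1, corrected codeword c = 0100101

Compute s = H r^T mod 2 one row at a time:
  s_1 = 0 + 1 + 0 + 1 = 2 ≡ 0 (mod 2).
  s_2 = 1 + 0 + 0 + 1 = 2 ≡ 0 (mod 2).
  s_3 = 1 + 0 + 1 + 1 = 3 ≡ 1 (mod 2).
s = (0, 0, 1)^T — this equals column 1 of H (binary 001), so error is at position 1.
Correct: flip bit 1 of r = 1100101 to get c = 0100101.


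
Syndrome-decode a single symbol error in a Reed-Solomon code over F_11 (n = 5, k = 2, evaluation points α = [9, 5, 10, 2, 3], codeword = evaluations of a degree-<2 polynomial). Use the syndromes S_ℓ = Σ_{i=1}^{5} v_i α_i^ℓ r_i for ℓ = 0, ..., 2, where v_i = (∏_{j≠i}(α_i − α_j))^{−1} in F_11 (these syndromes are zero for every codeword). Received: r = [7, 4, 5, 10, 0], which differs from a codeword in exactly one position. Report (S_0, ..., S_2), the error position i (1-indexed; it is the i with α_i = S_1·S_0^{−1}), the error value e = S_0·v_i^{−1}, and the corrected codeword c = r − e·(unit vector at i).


S = (9, 5, 4), error at position 5, error magnitude e = 3, c = [7, 4, 5, 10, 8].

Step 1: column multipliers v_i = (∏_{j≠i}(α_i − α_j))^{−1} mod 11.
  i = 1 (α = 9): (9−5)(9−10)(9−2)(9−3) = 4·(−1)·7·6 = −168 ≡ 8, so v_1 = 8^{−1} = 7 (mod 11).
  i = 2 (α = 5): (5−9)(5−10)(5−2)(5−3) = (−4)·(−5)·3·2 = 120 ≡ 10, so v_2 = 10^{−1} = 10 (mod 11).
  i = 3 (α = 10): (10−9)(10−5)(10−2)(10−3) = 1·5·8·7 = 280 ≡ 5, so v_3 = 5^{−1} = 9 (mod 11).
  i = 4 (α = 2): (2−9)(2−5)(2−10)(2−3) = (−7)·(−3)·(−8)·(−1) = 168 ≡ 3, so v_4 = 3^{−1} = 4 (mod 11).
  i = 5 (α = 3): (3−9)(3−5)(3−10)(3−2) = (−6)·(−2)·(−7)·1 = −84 ≡ 4, so v_5 = 4^{−1} = 3 (mod 11).
  v = [7, 10, 9, 4, 3].
Step 2: syndromes of r = [7, 4, 5, 10, 0] (all sums mod 11).
  S_0 = Σ v_i r_i = 7·7 + 10·4 + 9·5 + 4·10 + 3·0 = 174 ≡ 9.
  S_1 = Σ v_i α_i r_i = 7·9·7 + 10·5·4 + 9·10·5 + 4·2·10 + 3·3·0 = 1171 ≡ 5.
  α_i^2 mod 11 = [4, 3, 1, 4, 9].
  S_2 = Σ v_i α_i^2 r_i = 7·4·7 + 10·3·4 + 9·1·5 + 4·4·10 + 3·9·0 = 521 ≡ 4.
  S = (9, 5, 4) ≠ 0, so r is not a codeword (an error is present).
Step 3: locate the error. For a single error e at position i, S_ℓ = v_i·e·α_i^ℓ, so α_err = S_1/S_0.
  S_0^{−1} = 9^{−1} = 5 (mod 11), so α_err = 5·5 = 25 ≡ 3 = α_5. Error position i = 5.
  Consistency check: S_2/S_1 = 4·9 = 36 ≡ 3 = α_err ✓ (single-error assumption holds).
Step 4: error magnitude e = S_0/v_5 = S_0·∏_{j≠5}(α_5 − α_j) = 9·4 = 36 ≡ 3 (mod 11).
Step 5: correct position 5: c_5 = r_5 − e = 0 − 3 ≡ 8 (mod 11). Hence c = [7, 4, 5, 10, 8].
  Check: interpolating c through the α_i gives m(x) = 3 + 9·x (degree < 2) with m(α_i) = c_i for every i, so c is indeed a codeword.


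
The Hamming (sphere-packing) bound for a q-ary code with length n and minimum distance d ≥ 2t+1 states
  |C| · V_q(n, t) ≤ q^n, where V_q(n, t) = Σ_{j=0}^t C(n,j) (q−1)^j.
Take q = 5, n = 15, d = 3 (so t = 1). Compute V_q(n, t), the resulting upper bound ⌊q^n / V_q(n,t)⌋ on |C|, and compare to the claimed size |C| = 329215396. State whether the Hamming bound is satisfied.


V_q(n, t) = 61, q^n = 30517578125, Hamming bound = 500288165, |C| = 329215396 ≤ bound (satisfied).

Step 1: Compute V_q(n, t) = Σ_{j=0}^1 C(n, j) (q−1)^j.
  j = 0: C(15,0)·(4)^0 = 1·1 = 1.
  j = 1: C(15,1)·(4)^1 = 15·4 = 60.
  V_q(n, t) = 1 + 60 = 61.
Step 2: q^n = 5^15 = 30517578125.
Step 3: Hamming bound ⌊q^n / V_q(n,t)⌋ = ⌊30517578125/61⌋ = 500288165.
Step 4: Compare |C| = 329215396 to 500288165: satisfied.
The claimed |C| lies below the Hamming bound.


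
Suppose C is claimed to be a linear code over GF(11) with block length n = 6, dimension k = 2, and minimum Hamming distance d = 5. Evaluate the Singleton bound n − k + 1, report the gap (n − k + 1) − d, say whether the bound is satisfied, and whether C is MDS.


Singleton RHS = n − k + 1 = 5, slack = 0, bound satisfied, MDS.

Singleton bound: d ≤ n − k + 1.
Here n = 6, k = 2, so n − k + 1 = 5.
Given d = 5, check d ≤ 5: YES.
Slack = (n − k + 1) − d = 0.
The code is MDS (slack = 0).
Description: the claimed parameters are [6, 2, 5]_11; such a code would be MDS (meets Singleton bound).


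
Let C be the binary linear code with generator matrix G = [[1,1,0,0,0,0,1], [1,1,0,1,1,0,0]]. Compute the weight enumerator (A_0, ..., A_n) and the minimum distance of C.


Weight distribution: A_0 = 1, A_3 = 2, A_4 = 1. Minimum distance d = 3.

Enumerate all 2^2 = 4 messages m ∈ F_2^2.
For each, compute codeword c = mG in F_2^7, then tally its weight.
  m = 00 → c = 0000000, weight = 0.
  m = 10 → c = 1100001, weight = 3.
  m = 01 → c = 1101100, weight = 4.
  m = 11 → c = 0001101, weight = 3.
Tally weights:
  weight 0: 1 codewords.
  weight 3: 2 codewords.
  weight 4: 1 codewords.
Minimum distance d = smallest w > 0 with A_w > 0 = 3.
Sanity: Σ A_w = 4 = 2^2 = 4 ✓.


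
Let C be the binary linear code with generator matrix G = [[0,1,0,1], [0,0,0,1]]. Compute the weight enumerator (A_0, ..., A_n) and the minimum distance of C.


Weight distribution: A_0 = 1, A_1 = 2, A_2 = 1. Minimum distance d = 1.

Enumerate all 2^2 = 4 messages m ∈ F_2^2.
For each, compute codeword c = mG in F_2^4, then tally its weight.
  m = 00 → c = 0000, weight = 0.
  m = 10 → c = 0101, weight = 2.
  m = 01 → c = 0001, weight = 1.
  m = 11 → c = 0100, weight = 1.
Tally weights:
  weight 0: 1 codewords.
  weight 1: 2 codewords.
  weight 2: 1 codewords.
Minimum distance d = smallest w > 0 with A_w > 0 = 1.
Sanity: Σ A_w = 4 = 2^2 = 4 ✓.


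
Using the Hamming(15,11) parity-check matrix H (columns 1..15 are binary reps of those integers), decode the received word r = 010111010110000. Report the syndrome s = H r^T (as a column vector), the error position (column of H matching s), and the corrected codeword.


s = (1, 1, 0, 0)^T, error position = 12, corrected codeword c = 010111010111000

Compute s = H r^T mod 2 one row at a time:
  s_1 = 1 + 0 + 1 + 1 + 0 + 0 + 0 + 0 = 3 ≡ 1 (mod 2).
  s_2 = 1 + 1 + 1 + 0 + 0 + 0 + 0 + 0 = 3 ≡ 1 (mod 2).
  s_3 = 1 + 0 + 1 + 0 + 1 + 1 + 0 + 0 = 4 ≡ 0 (mod 2).
  s_4 = 0 + 0 + 1 + 0 + 0 + 1 + 0 + 0 = 2 ≡ 0 (mod 2).
s = (1, 1, 0, 0)^T — this equals column 12 of H (binary 1100), so error is at position 12.
Correct: flip bit 12 of r = 010111010110000 to get c = 010111010111000.


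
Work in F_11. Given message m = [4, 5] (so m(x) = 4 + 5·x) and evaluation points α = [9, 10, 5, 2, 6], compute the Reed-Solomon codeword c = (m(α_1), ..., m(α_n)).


c = [5, 10, 7, 3, 1]

Message polynomial: m(x) = 4 + 5·x (mod 11).
For each evaluation point α_i, compute m(α_i) mod 11:
  α_1 = 9: Horner steps 5 → 5, so m(9) = 5.
  α_2 = 10: Horner steps 5 → 10, so m(10) = 10.
  α_3 = 5: Horner steps 5 → 7, so m(5) = 7.
  α_4 = 2: Horner steps 5 → 3, so m(2) = 3.
  α_5 = 6: Horner steps 5 → 1, so m(6) = 1.
Codeword c = [5, 10, 7, 3, 1] ∈ F_11^5.


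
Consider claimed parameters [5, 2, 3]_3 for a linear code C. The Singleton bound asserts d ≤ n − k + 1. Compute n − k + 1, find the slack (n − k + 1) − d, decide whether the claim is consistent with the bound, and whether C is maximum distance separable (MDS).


Singleton RHS = n − k + 1 = 4, slack = 1, bound satisfied, not MDS.

Singleton bound: d ≤ n − k + 1.
Here n = 5, k = 2, so n − k + 1 = 4.
Given d = 3, check d ≤ 4: YES.
Slack = (n − k + 1) − d = 1.
The code is NOT MDS (slack = 1 > 0).
Description: the claimed parameters are [5, 2, 3]_3; such a code would be non-MDS.


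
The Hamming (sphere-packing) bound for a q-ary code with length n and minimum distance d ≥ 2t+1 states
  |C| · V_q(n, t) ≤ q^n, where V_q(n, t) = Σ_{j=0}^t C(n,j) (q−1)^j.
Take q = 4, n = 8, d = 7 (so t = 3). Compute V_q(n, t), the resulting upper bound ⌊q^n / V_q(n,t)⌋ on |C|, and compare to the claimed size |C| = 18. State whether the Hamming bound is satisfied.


V_q(n, t) = 1789, q^n = 65536, Hamming bound = 36, |C| = 18 ≤ bound (satisfied).

Step 1: Compute V_q(n, t) = Σ_{j=0}^3 C(n, j) (q−1)^j.
  j = 0: C(8,0)·(3)^0 = 1·1 = 1.
  j = 1: C(8,1)·(3)^1 = 8·3 = 24.
  j = 2: C(8,2)·(3)^2 = 28·9 = 252.
  j = 3: C(8,3)·(3)^3 = 56·27 = 1512.
  V_q(n, t) = 1 + 24 + 252 + 1512 = 1789.
Step 2: q^n = 4^8 = 65536.
Step 3: Hamming bound ⌊q^n / V_q(n,t)⌋ = ⌊65536/1789⌋ = 36.
Step 4: Compare |C| = 18 to 36: satisfied.
The claimed |C| lies below the Hamming bound.


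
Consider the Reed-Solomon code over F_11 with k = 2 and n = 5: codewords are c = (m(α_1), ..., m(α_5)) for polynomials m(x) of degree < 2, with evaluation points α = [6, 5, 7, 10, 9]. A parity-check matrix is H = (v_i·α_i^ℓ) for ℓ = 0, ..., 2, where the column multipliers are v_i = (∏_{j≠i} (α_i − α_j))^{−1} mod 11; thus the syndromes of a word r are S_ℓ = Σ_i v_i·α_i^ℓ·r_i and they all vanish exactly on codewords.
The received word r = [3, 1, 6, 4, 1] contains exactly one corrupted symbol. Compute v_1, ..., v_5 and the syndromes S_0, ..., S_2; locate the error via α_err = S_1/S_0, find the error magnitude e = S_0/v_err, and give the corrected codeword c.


S = (8, 7, 2), error at position 2, error magnitude e = 1, c = [3, 0, 6, 4, 1].

Step 1: column multipliers v_i = (∏_{j≠i}(α_i − α_j))^{−1} mod 11.
  i = 1 (α = 6): (6−5)(6−7)(6−10)(6−9) = 1·(−1)·(−4)·(−3) = −12 ≡ 10, so v_1 = 10^{−1} = 10 (mod 11).
  i = 2 (α = 5): (5−6)(5−7)(5−10)(5−9) = (−1)·(−2)·(−5)·(−4) = 40 ≡ 7, so v_2 = 7^{−1} = 8 (mod 11).
  i = 3 (α = 7): (7−6)(7−5)(7−10)(7−9) = 1·2·(−3)·(−2) = 12 ≡ 1, so v_3 = 1^{−1} = 1 (mod 11).
  i = 4 (α = 10): (10−6)(10−5)(10−7)(10−9) = 4·5·3·1 = 60 ≡ 5, so v_4 = 5^{−1} = 9 (mod 11).
  i = 5 (α = 9): (9−6)(9−5)(9−7)(9−10) = 3·4·2·(−1) = −24 ≡ 9, so v_5 = 9^{−1} = 5 (mod 11).
  v = [10, 8, 1, 9, 5].
Step 2: syndromes of r = [3, 1, 6, 4, 1] (all sums mod 11).
  S_0 = Σ v_i r_i = 10·3 + 8·1 + 1·6 + 9·4 + 5·1 = 85 ≡ 8.
  S_1 = Σ v_i α_i r_i = 10·6·3 + 8·5·1 + 1·7·6 + 9·10·4 + 5·9·1 = 667 ≡ 7.
  α_i^2 mod 11 = [3, 3, 5, 1, 4].
  S_2 = Σ v_i α_i^2 r_i = 10·3·3 + 8·3·1 + 1·5·6 + 9·1·4 + 5·4·1 = 200 ≡ 2.
  S = (8, 7, 2) ≠ 0, so r is not a codeword (an error is present).
Step 3: locate the error. For a single error e at position i, S_ℓ = v_i·e·α_i^ℓ, so α_err = S_1/S_0.
  S_0^{−1} = 8^{−1} = 7 (mod 11), so α_err = 7·7 = 49 ≡ 5 = α_2. Error position i = 2.
  Consistency check: S_2/S_1 = 2·8 = 16 ≡ 5 = α_err ✓ (single-error assumption holds).
Step 4: error magnitude e = S_0/v_2 = S_0·∏_{j≠2}(α_2 − α_j) = 8·7 = 56 ≡ 1 (mod 11).
Step 5: correct position 2: c_2 = r_2 − e = 1 − 1 ≡ 0 (mod 11). Hence c = [3, 0, 6, 4, 1].
  Check: interpolating c through the α_i gives m(x) = 7 + 3·x (degree < 2) with m(α_i) = c_i for every i, so c is indeed a codeword.


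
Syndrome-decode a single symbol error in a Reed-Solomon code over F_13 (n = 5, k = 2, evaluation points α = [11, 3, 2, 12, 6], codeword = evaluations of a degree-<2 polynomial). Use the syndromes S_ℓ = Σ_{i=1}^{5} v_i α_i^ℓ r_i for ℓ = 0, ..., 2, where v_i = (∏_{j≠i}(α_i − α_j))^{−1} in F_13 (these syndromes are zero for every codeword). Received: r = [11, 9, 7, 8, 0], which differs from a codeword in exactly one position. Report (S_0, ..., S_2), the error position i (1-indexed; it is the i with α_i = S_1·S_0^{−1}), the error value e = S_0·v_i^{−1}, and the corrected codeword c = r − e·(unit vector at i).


S = (11, 9, 5), error at position 3, error magnitude e = 8, c = [11, 9, 12, 8, 0].

Step 1: column multipliers v_i = (∏_{j≠i}(α_i − α_j))^{−1} mod 13.
  i = 1 (α = 11): (11−3)(11−2)(11−12)(11−6) = 8·9·(−1)·5 = −360 ≡ 4, so v_1 = 4^{−1} = 10 (mod 13).
  i = 2 (α = 3): (3−11)(3−2)(3−12)(3−6) = (−8)·1·(−9)·(−3) = −216 ≡ 5, so v_2 = 5^{−1} = 8 (mod 13).
  i = 3 (α = 2): (2−11)(2−3)(2−12)(2−6) = (−9)·(−1)·(−10)·(−4) = 360 ≡ 9, so v_3 = 9^{−1} = 3 (mod 13).
  i = 4 (α = 12): (12−11)(12−3)(12−2)(12−6) = 1·9·10·6 = 540 ≡ 7, so v_4 = 7^{−1} = 2 (mod 13).
  i = 5 (α = 6): (6−11)(6−3)(6−2)(6−12) = (−5)·3·4·(−6) = 360 ≡ 9, so v_5 = 9^{−1} = 3 (mod 13).
  v = [10, 8, 3, 2, 3].
Step 2: syndromes of r = [11, 9, 7, 8, 0] (all sums mod 13).
  S_0 = Σ v_i r_i = 10·11 + 8·9 + 3·7 + 2·8 + 3·0 = 219 ≡ 11.
  S_1 = Σ v_i α_i r_i = 10·11·11 + 8·3·9 + 3·2·7 + 2·12·8 + 3·6·0 = 1660 ≡ 9.
  α_i^2 mod 13 = [4, 9, 4, 1, 10].
  S_2 = Σ v_i α_i^2 r_i = 10·4·11 + 8·9·9 + 3·4·7 + 2·1·8 + 3·10·0 = 1188 ≡ 5.
  S = (11, 9, 5) ≠ 0, so r is not a codeword (an error is present).
Step 3: locate the error. For a single error e at position i, S_ℓ = v_i·e·α_i^ℓ, so α_err = S_1/S_0.
  S_0^{−1} = 11^{−1} = 6 (mod 13), so α_err = 9·6 = 54 ≡ 2 = α_3. Error position i = 3.
  Consistency check: S_2/S_1 = 5·3 = 15 ≡ 2 = α_err ✓ (single-error assumption holds).
Step 4: error magnitude e = S_0/v_3 = S_0·∏_{j≠3}(α_3 − α_j) = 11·9 = 99 ≡ 8 (mod 13).
Step 5: correct position 3: c_3 = r_3 − e = 7 − 8 ≡ 12 (mod 13). Hence c = [11, 9, 12, 8, 0].
  Check: interpolating c through the α_i gives m(x) = 5 + 10·x (degree < 2) with m(α_i) = c_i for every i, so c is indeed a codeword.


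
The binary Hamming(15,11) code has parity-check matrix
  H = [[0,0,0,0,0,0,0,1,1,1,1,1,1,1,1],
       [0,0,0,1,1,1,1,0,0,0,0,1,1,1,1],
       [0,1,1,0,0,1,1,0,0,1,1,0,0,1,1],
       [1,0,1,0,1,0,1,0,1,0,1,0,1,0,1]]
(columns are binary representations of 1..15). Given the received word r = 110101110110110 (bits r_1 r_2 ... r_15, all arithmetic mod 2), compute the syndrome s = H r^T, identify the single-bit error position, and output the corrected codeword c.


s = (1, 1, 0, 0)^T, error position = 12, corrected codeword c = 110101110111110

Compute s = H r^T mod 2 one row at a time:
  s_1 = 1 + 0 + 1 + 1 + 0 + 1 + 1 + 0 = 5 ≡ 1 (mod 2).
  s_2 = 1 + 0 + 1 + 1 + 0 + 1 + 1 + 0 = 5 ≡ 1 (mod 2).
  s_3 = 1 + 0 + 1 + 1 + 1 + 1 + 1 + 0 = 6 ≡ 0 (mod 2).
  s_4 = 1 + 0 + 0 + 1 + 0 + 1 + 1 + 0 = 4 ≡ 0 (mod 2).
s = (1, 1, 0, 0)^T — this equals column 12 of H (binary 1100), so error is at position 12.
Correct: flip bit 12 of r = 110101110110110 to get c = 110101110111110.


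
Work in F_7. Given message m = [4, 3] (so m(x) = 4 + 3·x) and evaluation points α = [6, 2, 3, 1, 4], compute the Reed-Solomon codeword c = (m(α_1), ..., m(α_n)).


c = [1, 3, 6, 0, 2]

Message polynomial: m(x) = 4 + 3·x (mod 7).
For each evaluation point α_i, compute m(α_i) mod 7:
  α_1 = 6: Horner steps 3 → 1, so m(6) = 1.
  α_2 = 2: Horner steps 3 → 3, so m(2) = 3.
  α_3 = 3: Horner steps 3 → 6, so m(3) = 6.
  α_4 = 1: Horner steps 3 → 0, so m(1) = 0.
  α_5 = 4: Horner steps 3 → 2, so m(4) = 2.
Codeword c = [1, 3, 6, 0, 2] ∈ F_7^5.


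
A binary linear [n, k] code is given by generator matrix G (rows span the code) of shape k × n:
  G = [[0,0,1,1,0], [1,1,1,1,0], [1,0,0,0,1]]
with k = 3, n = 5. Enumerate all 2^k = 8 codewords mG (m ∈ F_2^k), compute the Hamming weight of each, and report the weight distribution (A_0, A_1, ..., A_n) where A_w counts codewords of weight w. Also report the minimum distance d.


Weight distribution: A_0 = 1, A_2 = 4, A_4 = 3. Minimum distance d = 2.

Enumerate all 2^3 = 8 messages m ∈ F_2^3.
For each, compute codeword c = mG in F_2^5, then tally its weight.
  m = 000 → c = 00000, weight = 0.
  m = 100 → c = 00110, weight = 2.
  m = 010 → c = 11110, weight = 4.
  m = 110 → c = 11000, weight = 2.
  m = 001 → c = 10001, weight = 2.
  m = 101 → c = 10111, weight = 4.
  m = 011 → c = 01111, weight = 4.
  m = 111 → c = 01001, weight = 2.
Tally weights:
  weight 0: 1 codewords.
  weight 2: 4 codewords.
  weight 4: 3 codewords.
Minimum distance d = smallest w > 0 with A_w > 0 = 2.
Sanity: Σ A_w = 8 = 2^3 = 8 ✓.


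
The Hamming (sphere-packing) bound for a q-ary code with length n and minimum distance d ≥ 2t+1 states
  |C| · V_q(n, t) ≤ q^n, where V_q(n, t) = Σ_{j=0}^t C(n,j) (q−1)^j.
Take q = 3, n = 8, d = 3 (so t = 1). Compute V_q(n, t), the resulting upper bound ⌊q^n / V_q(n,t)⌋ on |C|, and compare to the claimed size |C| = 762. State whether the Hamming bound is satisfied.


V_q(n, t) = 17, q^n = 6561, Hamming bound = 385, |C| = 762 > bound (violated).

Step 1: Compute V_q(n, t) = Σ_{j=0}^1 C(n, j) (q−1)^j.
  j = 0: C(8,0)·(2)^0 = 1·1 = 1.
  j = 1: C(8,1)·(2)^1 = 8·2 = 16.
  V_q(n, t) = 1 + 16 = 17.
Step 2: q^n = 3^8 = 6561.
Step 3: Hamming bound ⌊q^n / V_q(n,t)⌋ = ⌊6561/17⌋ = 385.
Step 4: Compare |C| = 762 to 385: violated.
The claimed |C| lies above the Hamming bound, so no 3-ary code of length 8 with d ≥ 3 can have 762 codewords.


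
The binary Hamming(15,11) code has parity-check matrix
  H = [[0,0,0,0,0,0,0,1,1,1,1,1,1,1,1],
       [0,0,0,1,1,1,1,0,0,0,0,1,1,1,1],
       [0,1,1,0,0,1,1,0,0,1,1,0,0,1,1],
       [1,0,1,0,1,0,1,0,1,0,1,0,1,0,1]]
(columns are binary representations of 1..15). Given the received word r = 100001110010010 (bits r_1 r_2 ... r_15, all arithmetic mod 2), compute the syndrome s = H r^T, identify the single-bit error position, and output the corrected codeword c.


s = (1, 1, 0, 1)^T, error position = 13, corrected codeword c = 100001110010110

Compute s = H r^T mod 2 one row at a time:
  s_1 = 1 + 0 + 0 + 1 + 0 + 0 + 1 + 0 = 3 ≡ 1 (mod 2).
  s_2 = 0 + 0 + 1 + 1 + 0 + 0 + 1 + 0 = 3 ≡ 1 (mod 2).
  s_3 = 0 + 0 + 1 + 1 + 0 + 1 + 1 + 0 = 4 ≡ 0 (mod 2).
  s_4 = 1 + 0 + 0 + 1 + 0 + 1 + 0 + 0 = 3 ≡ 1 (mod 2).
s = (1, 1, 0, 1)^T — this equals column 13 of H (binary 1101), so error is at position 13.
Correct: flip bit 13 of r = 100001110010010 to get c = 100001110010110.


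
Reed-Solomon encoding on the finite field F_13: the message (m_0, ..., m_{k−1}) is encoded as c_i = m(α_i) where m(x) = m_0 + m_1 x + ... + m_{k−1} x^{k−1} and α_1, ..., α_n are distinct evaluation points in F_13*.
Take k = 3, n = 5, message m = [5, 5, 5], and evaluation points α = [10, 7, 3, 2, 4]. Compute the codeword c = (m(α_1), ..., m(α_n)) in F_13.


c = [9, 12, 0, 9, 1]

Message polynomial: m(x) = 5 + 5·x + 5·x^2 (mod 13).
For each evaluation point α_i, compute m(α_i) mod 13:
  α_1 = 10: Horner steps 5 → 3 → 9, so m(10) = 9.
  α_2 = 7: Horner steps 5 → 1 → 12, so m(7) = 12.
  α_3 = 3: Horner steps 5 → 7 → 0, so m(3) = 0.
  α_4 = 2: Horner steps 5 → 2 → 9, so m(2) = 9.
  α_5 = 4: Horner steps 5 → 12 → 1, so m(4) = 1.
Codeword c = [9, 12, 0, 9, 1] ∈ F_13^5.


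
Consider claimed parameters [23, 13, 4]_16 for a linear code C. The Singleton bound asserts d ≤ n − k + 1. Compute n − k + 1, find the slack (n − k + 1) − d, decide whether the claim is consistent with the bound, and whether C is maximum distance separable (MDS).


Singleton RHS = n − k + 1 = 11, slack = 7, bound satisfied, not MDS.

Singleton bound: d ≤ n − k + 1.
Here n = 23, k = 13, so n − k + 1 = 11.
Given d = 4, check d ≤ 11: YES.
Slack = (n − k + 1) − d = 7.
The code is NOT MDS (slack = 7 > 0).
Description: the claimed parameters are [23, 13, 4]_16; such a code would be non-MDS.


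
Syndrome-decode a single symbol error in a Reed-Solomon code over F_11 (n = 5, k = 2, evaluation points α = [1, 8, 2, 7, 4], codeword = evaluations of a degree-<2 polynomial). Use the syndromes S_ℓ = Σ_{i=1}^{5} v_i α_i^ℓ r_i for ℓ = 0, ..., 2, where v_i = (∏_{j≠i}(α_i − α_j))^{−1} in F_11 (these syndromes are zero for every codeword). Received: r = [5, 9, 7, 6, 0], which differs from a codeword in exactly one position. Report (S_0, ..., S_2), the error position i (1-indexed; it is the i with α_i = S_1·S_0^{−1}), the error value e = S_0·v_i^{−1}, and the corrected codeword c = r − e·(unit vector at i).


S = (4, 10, 3), error at position 2, error magnitude e = 1, c = [5, 8, 7, 6, 0].

Step 1: column multipliers v_i = (∏_{j≠i}(α_i − α_j))^{−1} mod 11.
  i = 1 (α = 1): (1−8)(1−2)(1−7)(1−4) = (−7)·(−1)·(−6)·(−3) = 126 ≡ 5, so v_1 = 5^{−1} = 9 (mod 11).
  i = 2 (α = 8): (8−1)(8−2)(8−7)(8−4) = 7·6·1·4 = 168 ≡ 3, so v_2 = 3^{−1} = 4 (mod 11).
  i = 3 (α = 2): (2−1)(2−8)(2−7)(2−4) = 1·(−6)·(−5)·(−2) = −60 ≡ 6, so v_3 = 6^{−1} = 2 (mod 11).
  i = 4 (α = 7): (7−1)(7−8)(7−2)(7−4) = 6·(−1)·5·3 = −90 ≡ 9, so v_4 = 9^{−1} = 5 (mod 11).
  i = 5 (α = 4): (4−1)(4−8)(4−2)(4−7) = 3·(−4)·2·(−3) = 72 ≡ 6, so v_5 = 6^{−1} = 2 (mod 11).
  v = [9, 4, 2, 5, 2].
Step 2: syndromes of r = [5, 9, 7, 6, 0] (all sums mod 11).
  S_0 = Σ v_i r_i = 9·5 + 4·9 + 2·7 + 5·6 + 2·0 = 125 ≡ 4.
  S_1 = Σ v_i α_i r_i = 9·1·5 + 4·8·9 + 2·2·7 + 5·7·6 + 2·4·0 = 571 ≡ 10.
  α_i^2 mod 11 = [1, 9, 4, 5, 5].
  S_2 = Σ v_i α_i^2 r_i = 9·1·5 + 4·9·9 + 2·4·7 + 5·5·6 + 2·5·0 = 575 ≡ 3.
  S = (4, 10, 3) ≠ 0, so r is not a codeword (an error is present).
Step 3: locate the error. For a single error e at position i, S_ℓ = v_i·e·α_i^ℓ, so α_err = S_1/S_0.
  S_0^{−1} = 4^{−1} = 3 (mod 11), so α_err = 10·3 = 30 ≡ 8 = α_2. Error position i = 2.
  Consistency check: S_2/S_1 = 3·10 = 30 ≡ 8 = α_err ✓ (single-error assumption holds).
Step 4: error magnitude e = S_0/v_2 = S_0·∏_{j≠2}(α_2 − α_j) = 4·3 = 12 ≡ 1 (mod 11).
Step 5: correct position 2: c_2 = r_2 − e = 9 − 1 ≡ 8 (mod 11). Hence c = [5, 8, 7, 6, 0].
  Check: interpolating c through the α_i gives m(x) = 3 + 2·x (degree < 2) with m(α_i) = c_i for every i, so c is indeed a codeword.


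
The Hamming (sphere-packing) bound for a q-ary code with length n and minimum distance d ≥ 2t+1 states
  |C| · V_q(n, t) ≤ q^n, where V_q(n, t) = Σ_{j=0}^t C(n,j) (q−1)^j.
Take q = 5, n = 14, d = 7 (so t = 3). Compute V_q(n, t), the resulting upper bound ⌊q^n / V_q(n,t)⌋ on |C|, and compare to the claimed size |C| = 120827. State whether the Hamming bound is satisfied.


V_q(n, t) = 24809, q^n = 6103515625, Hamming bound = 246020, |C| = 120827 ≤ bound (satisfied).

Step 1: Compute V_q(n, t) = Σ_{j=0}^3 C(n, j) (q−1)^j.
  j = 0: C(14,0)·(4)^0 = 1·1 = 1.
  j = 1: C(14,1)·(4)^1 = 14·4 = 56.
  j = 2: C(14,2)·(4)^2 = 91·16 = 1456.
  j = 3: C(14,3)·(4)^3 = 364·64 = 23296.
  V_q(n, t) = 1 + 56 + 1456 + 23296 = 24809.
Step 2: q^n = 5^14 = 6103515625.
Step 3: Hamming bound ⌊q^n / V_q(n,t)⌋ = ⌊6103515625/24809⌋ = 246020.
Step 4: Compare |C| = 120827 to 246020: satisfied.
The claimed |C| lies below the Hamming bound.


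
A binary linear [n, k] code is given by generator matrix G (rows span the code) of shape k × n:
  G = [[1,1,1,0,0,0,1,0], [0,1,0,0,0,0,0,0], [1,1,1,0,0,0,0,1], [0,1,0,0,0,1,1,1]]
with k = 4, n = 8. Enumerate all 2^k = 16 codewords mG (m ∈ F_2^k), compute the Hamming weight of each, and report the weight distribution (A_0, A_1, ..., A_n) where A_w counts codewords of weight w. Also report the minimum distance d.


Weight distribution: A_0 = 1, A_1 = 2, A_2 = 2, A_3 = 4, A_4 = 5, A_5 = 2. Minimum distance d = 1.

Enumerate all 2^4 = 16 messages m ∈ F_2^4.
For each, compute codeword c = mG in F_2^8, then tally its weight.
  m = 0000 → c = 00000000, weight = 0.
  m = 1000 → c = 11100010, weight = 4.
  m = 0100 → c = 01000000, weight = 1.
  m = 1100 → c = 10100010, weight = 3.
  m = 0010 → c = 11100001, weight = 4.
  m = 1010 → c = 00000011, weight = 2.
  m = 0110 → c = 10100001, weight = 3.
  m = 1110 → c = 01000011, weight = 3.
  m = 0001 → c = 01000111, weight = 4.
  m = 1001 → c = 10100101, weight = 4.
  m = 0101 → c = 00000111, weight = 3.
  m = 1101 → c = 11100101, weight = 5.
  m = 0011 → c = 10100110, weight = 4.
  m = 1011 → c = 01000100, weight = 2.
  m = 0111 → c = 11100110, weight = 5.
  m = 1111 → c = 00000100, weight = 1.
Tally weights:
  weight 0: 1 codewords.
  weight 1: 2 codewords.
  weight 2: 2 codewords.
  weight 3: 4 codewords.
  weight 4: 5 codewords.
  weight 5: 2 codewords.
Minimum distance d = smallest w > 0 with A_w > 0 = 1.
Sanity: Σ A_w = 16 = 2^4 = 16 ✓.


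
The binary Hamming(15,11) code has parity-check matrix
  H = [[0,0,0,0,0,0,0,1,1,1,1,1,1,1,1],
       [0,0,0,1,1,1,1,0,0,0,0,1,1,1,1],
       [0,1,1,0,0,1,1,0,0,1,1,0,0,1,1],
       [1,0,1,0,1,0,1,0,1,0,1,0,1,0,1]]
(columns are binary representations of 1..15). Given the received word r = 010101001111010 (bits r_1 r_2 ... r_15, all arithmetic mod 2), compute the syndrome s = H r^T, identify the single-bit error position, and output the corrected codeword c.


s = (1, 0, 1, 0)^T, error position = 10, corrected codeword c = 010101001011010

Compute s = H r^T mod 2 one row at a time:
  s_1 = 0 + 1 + 1 + 1 + 1 + 0 + 1 + 0 = 5 ≡ 1 (mod 2).
  s_2 = 1 + 0 + 1 + 0 + 1 + 0 + 1 + 0 = 4 ≡ 0 (mod 2).
  s_3 = 1 + 0 + 1 + 0 + 1 + 1 + 1 + 0 = 5 ≡ 1 (mod 2).
  s_4 = 0 + 0 + 0 + 0 + 1 + 1 + 0 + 0 = 2 ≡ 0 (mod 2).
s = (1, 0, 1, 0)^T — this equals column 10 of H (binary 1010), so error is at position 10.
Correct: flip bit 10 of r = 010101001111010 to get c = 010101001011010.


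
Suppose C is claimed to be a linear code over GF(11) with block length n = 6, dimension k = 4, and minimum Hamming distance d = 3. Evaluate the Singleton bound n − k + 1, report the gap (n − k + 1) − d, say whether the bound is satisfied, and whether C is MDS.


Singleton RHS = n − k + 1 = 3, slack = 0, bound satisfied, MDS.

Singleton bound: d ≤ n − k + 1.
Here n = 6, k = 4, so n − k + 1 = 3.
Given d = 3, check d ≤ 3: YES.
Slack = (n − k + 1) − d = 0.
The code is MDS (slack = 0).
Description: the claimed parameters are [6, 4, 3]_11; such a code would be MDS (meets Singleton bound).


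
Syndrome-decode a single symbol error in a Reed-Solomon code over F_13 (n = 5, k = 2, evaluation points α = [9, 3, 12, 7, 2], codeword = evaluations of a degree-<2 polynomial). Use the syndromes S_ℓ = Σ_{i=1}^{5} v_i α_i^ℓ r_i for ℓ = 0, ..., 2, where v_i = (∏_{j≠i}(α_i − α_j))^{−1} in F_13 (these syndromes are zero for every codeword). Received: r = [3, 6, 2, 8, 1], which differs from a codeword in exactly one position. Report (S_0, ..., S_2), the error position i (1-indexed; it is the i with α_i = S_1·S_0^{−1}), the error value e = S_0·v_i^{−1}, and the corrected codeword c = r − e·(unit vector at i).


S = (8, 11, 7), error at position 2, error magnitude e = 1, c = [3, 5, 2, 8, 1].

Step 1: column multipliers v_i = (∏_{j≠i}(α_i − α_j))^{−1} mod 13.
  i = 1 (α = 9): (9−3)(9−12)(9−7)(9−2) = 6·(−3)·2·7 = −252 ≡ 8, so v_1 = 8^{−1} = 5 (mod 13).
  i = 2 (α = 3): (3−9)(3−12)(3−7)(3−2) = (−6)·(−9)·(−4)·1 = −216 ≡ 5, so v_2 = 5^{−1} = 8 (mod 13).
  i = 3 (α = 12): (12−9)(12−3)(12−7)(12−2) = 3·9·5·10 = 1350 ≡ 11, so v_3 = 11^{−1} = 6 (mod 13).
  i = 4 (α = 7): (7−9)(7−3)(7−12)(7−2) = (−2)·4·(−5)·5 = 200 ≡ 5, so v_4 = 5^{−1} = 8 (mod 13).
  i = 5 (α = 2): (2−9)(2−3)(2−12)(2−7) = (−7)·(−1)·(−10)·(−5) = 350 ≡ 12, so v_5 = 12^{−1} = 12 (mod 13).
  v = [5, 8, 6, 8, 12].
Step 2: syndromes of r = [3, 6, 2, 8, 1] (all sums mod 13).
  S_0 = Σ v_i r_i = 5·3 + 8·6 + 6·2 + 8·8 + 12·1 = 151 ≡ 8.
  S_1 = Σ v_i α_i r_i = 5·9·3 + 8·3·6 + 6·12·2 + 8·7·8 + 12·2·1 = 895 ≡ 11.
  α_i^2 mod 13 = [3, 9, 1, 10, 4].
  S_2 = Σ v_i α_i^2 r_i = 5·3·3 + 8·9·6 + 6·1·2 + 8·10·8 + 12·4·1 = 1177 ≡ 7.
  S = (8, 11, 7) ≠ 0, so r is not a codeword (an error is present).
Step 3: locate the error. For a single error e at position i, S_ℓ = v_i·e·α_i^ℓ, so α_err = S_1/S_0.
  S_0^{−1} = 8^{−1} = 5 (mod 13), so α_err = 11·5 = 55 ≡ 3 = α_2. Error position i = 2.
  Consistency check: S_2/S_1 = 7·6 = 42 ≡ 3 = α_err ✓ (single-error assumption holds).
Step 4: error magnitude e = S_0/v_2 = S_0·∏_{j≠2}(α_2 − α_j) = 8·5 = 40 ≡ 1 (mod 13).
Step 5: correct position 2: c_2 = r_2 − e = 6 − 1 ≡ 5 (mod 13). Hence c = [3, 5, 2, 8, 1].
  Check: interpolating c through the α_i gives m(x) = 6 + 4·x (degree < 2) with m(α_i) = c_i for every i, so c is indeed a codeword.


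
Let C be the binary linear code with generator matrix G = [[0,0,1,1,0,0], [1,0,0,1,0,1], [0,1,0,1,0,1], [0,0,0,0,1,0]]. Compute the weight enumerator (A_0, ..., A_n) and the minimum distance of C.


Weight distribution: A_0 = 1, A_1 = 1, A_2 = 2, A_3 = 6, A_4 = 5, A_5 = 1. Minimum distance d = 1.

Enumerate all 2^4 = 16 messages m ∈ F_2^4.
For each, compute codeword c = mG in F_2^6, then tally its weight.
  m = 0000 → c = 000000, weight = 0.
  m = 1000 → c = 001100, weight = 2.
  m = 0100 → c = 100101, weight = 3.
  m = 1100 → c = 101001, weight = 3.
  m = 0010 → c = 010101, weight = 3.
  m = 1010 → c = 011001, weight = 3.
  m = 0110 → c = 110000, weight = 2.
  m = 1110 → c = 111100, weight = 4.
  m = 0001 → c = 000010, weight = 1.
  m = 1001 → c = 001110, weight = 3.
  m = 0101 → c = 100111, weight = 4.
  m = 1101 → c = 101011, weight = 4.
  m = 0011 → c = 010111, weight = 4.
  m = 1011 → c = 011011, weight = 4.
  m = 0111 → c = 110010, weight = 3.
  m = 1111 → c = 111110, weight = 5.
Tally weights:
  weight 0: 1 codewords.
  weight 1: 1 codewords.
  weight 2: 2 codewords.
  weight 3: 6 codewords.
  weight 4: 5 codewords.
  weight 5: 1 codewords.
Minimum distance d = smallest w > 0 with A_w > 0 = 1.
Sanity: Σ A_w = 16 = 2^4 = 16 ✓.


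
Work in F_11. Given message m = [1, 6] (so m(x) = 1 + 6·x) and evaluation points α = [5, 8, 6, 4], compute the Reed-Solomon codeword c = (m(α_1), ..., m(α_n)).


c = [9, 5, 4, 3]

Message polynomial: m(x) = 1 + 6·x (mod 11).
For each evaluation point α_i, compute m(α_i) mod 11:
  α_1 = 5: Horner steps 6 → 9, so m(5) = 9.
  α_2 = 8: Horner steps 6 → 5, so m(8) = 5.
  α_3 = 6: Horner steps 6 → 4, so m(6) = 4.
  α_4 = 4: Horner steps 6 → 3, so m(4) = 3.
Codeword c = [9, 5, 4, 3] ∈ F_11^4.


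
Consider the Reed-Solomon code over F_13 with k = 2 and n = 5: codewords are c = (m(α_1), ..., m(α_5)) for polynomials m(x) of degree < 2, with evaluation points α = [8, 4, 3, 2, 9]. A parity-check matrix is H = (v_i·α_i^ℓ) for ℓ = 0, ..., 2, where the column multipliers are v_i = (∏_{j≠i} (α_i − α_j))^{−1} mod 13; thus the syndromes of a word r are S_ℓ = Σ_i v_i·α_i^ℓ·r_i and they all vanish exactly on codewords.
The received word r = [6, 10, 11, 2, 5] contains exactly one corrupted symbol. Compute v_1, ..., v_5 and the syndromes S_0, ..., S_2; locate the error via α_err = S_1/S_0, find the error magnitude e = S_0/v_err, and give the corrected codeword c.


S = (7, 1, 2), error at position 4, error magnitude e = 3, c = [6, 10, 11, 12, 5].

Step 1: column multipliers v_i = (∏_{j≠i}(α_i − α_j))^{−1} mod 13.
  i = 1 (α = 8): (8−4)(8−3)(8−2)(8−9) = 4·5·6·(−1) = −120 ≡ 10, so v_1 = 10^{−1} = 4 (mod 13).
  i = 2 (α = 4): (4−8)(4−3)(4−2)(4−9) = (−4)·1·2·(−5) = 40 ≡ 1, so v_2 = 1^{−1} = 1 (mod 13).
  i = 3 (α = 3): (3−8)(3−4)(3−2)(3−9) = (−5)·(−1)·1·(−6) = −30 ≡ 9, so v_3 = 9^{−1} = 3 (mod 13).
  i = 4 (α = 2): (2−8)(2−4)(2−3)(2−9) = (−6)·(−2)·(−1)·(−7) = 84 ≡ 6, so v_4 = 6^{−1} = 11 (mod 13).
  i = 5 (α = 9): (9−8)(9−4)(9−3)(9−2) = 1·5·6·7 = 210 ≡ 2, so v_5 = 2^{−1} = 7 (mod 13).
  v = [4, 1, 3, 11, 7].
Step 2: syndromes of r = [6, 10, 11, 2, 5] (all sums mod 13).
  S_0 = Σ v_i r_i = 4·6 + 1·10 + 3·11 + 11·2 + 7·5 = 124 ≡ 7.
  S_1 = Σ v_i α_i r_i = 4·8·6 + 1·4·10 + 3·3·11 + 11·2·2 + 7·9·5 = 690 ≡ 1.
  α_i^2 mod 13 = [12, 3, 9, 4, 3].
  S_2 = Σ v_i α_i^2 r_i = 4·12·6 + 1·3·10 + 3·9·11 + 11·4·2 + 7·3·5 = 808 ≡ 2.
  S = (7, 1, 2) ≠ 0, so r is not a codeword (an error is present).
Step 3: locate the error. For a single error e at position i, S_ℓ = v_i·e·α_i^ℓ, so α_err = S_1/S_0.
  S_0^{−1} = 7^{−1} = 2 (mod 13), so α_err = 1·2 = 2 ≡ 2 = α_4. Error position i = 4.
  Consistency check: S_2/S_1 = 2·1 = 2 ≡ 2 = α_err ✓ (single-error assumption holds).
Step 4: error magnitude e = S_0/v_4 = S_0·∏_{j≠4}(α_4 − α_j) = 7·6 = 42 ≡ 3 (mod 13).
Step 5: correct position 4: c_4 = r_4 − e = 2 − 3 ≡ 12 (mod 13). Hence c = [6, 10, 11, 12, 5].
  Check: interpolating c through the α_i gives m(x) = 1 + 12·x (degree < 2) with m(α_i) = c_i for every i, so c is indeed a codeword.
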